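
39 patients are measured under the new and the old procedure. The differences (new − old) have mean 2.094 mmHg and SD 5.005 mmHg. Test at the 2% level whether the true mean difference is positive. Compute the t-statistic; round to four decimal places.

H0: μ_d = 0; H1: μ_d > 0 (paired t-test on the differences, right-tailed).
t = d̄/(s_d/√n) = 2.094/(5.005/√39) = 2.6128
df = n − 1 = 38
p-value = P(T ≥ 2.6128) ≈ 0.006
Since p ≈ 0.006 < α = 0.02, reject H0; the data support H1.

2.6128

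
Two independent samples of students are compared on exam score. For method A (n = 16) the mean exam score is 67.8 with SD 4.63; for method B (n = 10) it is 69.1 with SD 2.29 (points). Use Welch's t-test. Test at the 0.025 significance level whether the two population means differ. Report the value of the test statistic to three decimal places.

-0.952

Let group 1 = method A, group 2 = method B. H0: μ_1 = μ_2; H1: μ_1 ≠ μ_2 (Welch's two-sample t-test, two-sided).
t = (x̄_1 − x̄_2)/√(s_1²/n_1 + s_2²/n_2) = (67.8 − 69.1)/√(4.63²/16 + 2.29²/10) = -0.952
Welch–Satterthwaite df ≈ 23.13
Two-sided p-value ≈ 0.351
Since p ≈ 0.351 > α = 0.025, fail to reject H0; the evidence is not statistically significant.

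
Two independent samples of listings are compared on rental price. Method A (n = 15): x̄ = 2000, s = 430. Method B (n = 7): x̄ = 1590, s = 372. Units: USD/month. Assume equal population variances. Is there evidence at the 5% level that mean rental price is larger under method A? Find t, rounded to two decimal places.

Let group 1 = method A, group 2 = method B. H0: μ_1 = μ_2; H1: μ_1 > μ_2 (two-sample pooled-variance t-test, right-tailed).
s_p² = [(15−1)·430² + (7−1)·372²]/(15+7−2) = 170945
t = (2000 − 1590)/√[170945·(1/15 + 1/7)] = 2.17
df = n₁ + n₂ − 2 = 20
p-value = P(T ≥ 2.17) ≈ 0.021
Since p ≈ 0.021 < α = 0.05, reject H0; the evidence is statistically significant.

2.17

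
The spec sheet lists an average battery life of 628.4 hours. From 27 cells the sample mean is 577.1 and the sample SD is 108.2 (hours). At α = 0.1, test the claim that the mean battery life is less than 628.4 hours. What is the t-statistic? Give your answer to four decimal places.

H0: μ = 628.4; H1: μ < 628.4 (one-sample t-test, left-tailed).
t = (x̄ − μ₀)/(s/√n) = (577.1 − 628.4)/(108.2/√27) = -2.4636
df = n − 1 = 26
p-value = P(T ≤ -2.4636) ≈ 0.010
Since p ≈ 0.010 < α = 0.1, reject H0; the data support H1.

-2.4636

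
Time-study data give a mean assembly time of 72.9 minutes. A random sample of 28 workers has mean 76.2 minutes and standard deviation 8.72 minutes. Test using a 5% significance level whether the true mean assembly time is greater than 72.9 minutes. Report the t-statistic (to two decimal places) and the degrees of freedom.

t = 2.00, df = 27

H0: μ = 72.9; H1: μ > 72.9 (one-sample t-test, right-tailed).
t = (x̄ − μ₀)/(s/√n) = (76.2 − 72.9)/(8.72/√28) = 2.00
df = n − 1 = 27
p-value = P(T ≥ 2.00) ≈ 0.0277
Since p ≈ 0.0277 < α = 0.05, reject H0; the data support H1.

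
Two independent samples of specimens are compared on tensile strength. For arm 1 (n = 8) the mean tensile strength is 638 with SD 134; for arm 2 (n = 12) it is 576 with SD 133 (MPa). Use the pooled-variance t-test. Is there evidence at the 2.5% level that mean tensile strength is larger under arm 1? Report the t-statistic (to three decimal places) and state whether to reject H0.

t = 1.018; fail to reject H0

Let group 1 = arm 1, group 2 = arm 2. H0: μ_1 = μ_2; H1: μ_1 > μ_2 (two-sample pooled-variance t-test, right-tailed).
s_p² = [(8−1)·134² + (12−1)·133²]/(8+12−2) = 17792.8
t = (638 − 576)/√[17792.8·(1/8 + 1/12)] = 1.018
df = n₁ + n₂ − 2 = 18
p-value = P(T ≥ 1.018) ≈ 0.161
Since p ≈ 0.161 > α = 0.025, fail to reject H0; the data do not provide sufficient evidence against H0.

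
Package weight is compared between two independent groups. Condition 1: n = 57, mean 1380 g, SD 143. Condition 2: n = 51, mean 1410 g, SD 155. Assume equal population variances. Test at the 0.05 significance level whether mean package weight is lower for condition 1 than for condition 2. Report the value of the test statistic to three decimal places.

-1.046

Let group 1 = condition 1, group 2 = condition 2. H0: μ_1 = μ_2; H1: μ_1 < μ_2 (two-sample pooled-variance t-test, left-tailed).
s_p² = [(57−1)·143² + (51−1)·155²]/(57+51−2) = 22135.8
t = (1380 − 1410)/√[22135.8·(1/57 + 1/51)] = -1.046
df = n₁ + n₂ − 2 = 106
p-value = P(T ≤ -1.046) ≈ 0.149
Since p ≈ 0.149 > α = 0.05, fail to reject H0; the evidence is not statistically significant.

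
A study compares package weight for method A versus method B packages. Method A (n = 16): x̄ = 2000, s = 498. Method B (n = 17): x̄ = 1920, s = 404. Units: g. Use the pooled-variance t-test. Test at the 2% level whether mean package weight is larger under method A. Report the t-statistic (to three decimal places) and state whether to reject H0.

t = 0.508; fail to reject H0

Let group 1 = method A, group 2 = method B. H0: μ_1 = μ_2; H1: μ_1 > μ_2 (two-sample pooled-variance t-test, right-tailed).
s_p² = [(16−1)·498² + (17−1)·404²]/(16+17−2) = 204242
t = (2000 − 1920)/√[204242·(1/16 + 1/17)] = 0.508
df = n₁ + n₂ − 2 = 31
p-value = P(T ≥ 0.508) ≈ 0.307
Since p ≈ 0.307 > α = 0.02, fail to reject H0; the evidence is not statistically significant.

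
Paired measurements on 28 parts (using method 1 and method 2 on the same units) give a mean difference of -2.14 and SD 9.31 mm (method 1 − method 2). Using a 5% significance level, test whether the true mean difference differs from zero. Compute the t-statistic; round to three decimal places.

-1.216

H0: μ_d = 0; H1: μ_d ≠ 0 (paired t-test on the differences, two-sided).
t = d̄/(s_d/√n) = -2.14/(9.31/√28) = -1.216
df = n − 1 = 27
Two-sided p-value ≈ 0.234
Since p ≈ 0.234 > α = 0.05, fail to reject H0; the data do not provide sufficient evidence against H0.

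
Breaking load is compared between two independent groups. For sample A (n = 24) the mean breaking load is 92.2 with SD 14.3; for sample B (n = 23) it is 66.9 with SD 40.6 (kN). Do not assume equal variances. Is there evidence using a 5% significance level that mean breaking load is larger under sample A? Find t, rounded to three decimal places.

2.825

Let group 1 = sample A, group 2 = sample B. H0: μ_1 = μ_2; H1: μ_1 > μ_2 (Welch's two-sample t-test, right-tailed).
t = (x̄_1 − x̄_2)/√(s_1²/n_1 + s_2²/n_2) = (92.2 − 66.9)/√(14.3²/24 + 40.6²/23) = 2.825
Welch–Satterthwaite df ≈ 27.17
p-value = P(T ≥ 2.825) ≈ 0.0044
Since p ≈ 0.0044 < α = 0.05, reject H0; the data support H1.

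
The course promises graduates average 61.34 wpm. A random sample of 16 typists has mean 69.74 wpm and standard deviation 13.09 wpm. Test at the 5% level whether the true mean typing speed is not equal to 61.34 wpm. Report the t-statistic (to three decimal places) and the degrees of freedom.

t = 2.567, df = 15

H0: μ = 61.34; H1: μ ≠ 61.34 (one-sample t-test, two-sided).
t = (x̄ − μ₀)/(s/√n) = (69.74 − 61.34)/(13.09/√16) = 2.567
df = n − 1 = 15
Two-sided p-value ≈ 0.021
Since p ≈ 0.021 < α = 0.05, reject H0; the evidence is statistically significant.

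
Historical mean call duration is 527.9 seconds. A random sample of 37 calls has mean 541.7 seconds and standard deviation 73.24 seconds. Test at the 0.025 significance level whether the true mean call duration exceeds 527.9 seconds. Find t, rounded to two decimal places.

H0: μ = 527.9; H1: μ > 527.9 (one-sample t-test, right-tailed).
t = (x̄ − μ₀)/(s/√n) = (541.7 − 527.9)/(73.24/√37) = 1.15
df = n − 1 = 36
p-value = P(T ≥ 1.15) ≈ 0.1297
Since p ≈ 0.1297 > α = 0.025, fail to reject H0; the evidence is not statistically significant.

1.15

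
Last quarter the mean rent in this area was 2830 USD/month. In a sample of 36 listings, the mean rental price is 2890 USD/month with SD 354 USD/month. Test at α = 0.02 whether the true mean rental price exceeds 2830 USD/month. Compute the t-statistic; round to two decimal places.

1.02

H0: μ = 2830; H1: μ > 2830 (one-sample t-test, right-tailed).
t = (x̄ − μ₀)/(s/√n) = (2890 − 2830)/(354/√36) = 1.02
df = n − 1 = 35
p-value = P(T ≥ 1.02) ≈ 0.1581
Since p ≈ 0.1581 > α = 0.02, fail to reject H0; the evidence is not statistically significant.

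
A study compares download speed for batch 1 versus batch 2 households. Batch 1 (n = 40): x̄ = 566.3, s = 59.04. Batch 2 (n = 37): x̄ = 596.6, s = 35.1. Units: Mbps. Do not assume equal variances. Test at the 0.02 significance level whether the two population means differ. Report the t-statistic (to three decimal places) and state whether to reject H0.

Let group 1 = batch 1, group 2 = batch 2. H0: μ_1 = μ_2; H1: μ_1 ≠ μ_2 (Welch's two-sample t-test, two-sided).
t = (x̄_1 − x̄_2)/√(s_1²/n_1 + s_2²/n_2) = (566.3 − 596.6)/√(59.04²/40 + 35.1²/37) = -2.761
Welch–Satterthwaite df ≈ 64.32
Two-sided p-value ≈ 0.008
Since p ≈ 0.008 < α = 0.02, reject H0; the data support H1.

t = -2.761; reject H0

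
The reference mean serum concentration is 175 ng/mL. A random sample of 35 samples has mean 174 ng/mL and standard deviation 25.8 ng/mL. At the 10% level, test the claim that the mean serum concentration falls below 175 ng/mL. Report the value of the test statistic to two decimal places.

-0.23

H0: μ = 175; H1: μ < 175 (one-sample t-test, left-tailed).
t = (x̄ − μ₀)/(s/√n) = (174 − 175)/(25.8/√35) = -0.23
df = n − 1 = 34
p-value = P(T ≤ -0.23) ≈ 0.4100
Since p ≈ 0.4100 > α = 0.1, fail to reject H0; the data do not provide sufficient evidence against H0.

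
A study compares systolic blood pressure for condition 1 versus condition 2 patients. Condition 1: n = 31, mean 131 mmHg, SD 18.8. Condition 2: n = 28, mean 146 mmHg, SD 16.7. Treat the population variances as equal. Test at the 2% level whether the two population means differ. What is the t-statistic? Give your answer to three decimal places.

-3.226

Let group 1 = condition 1, group 2 = condition 2. H0: μ_1 = μ_2; H1: μ_1 ≠ μ_2 (two-sample pooled-variance t-test, two-sided).
s_p² = [(31−1)·18.8² + (28−1)·16.7²]/(31+28−2) = 318.127
t = (131 − 146)/√[318.127·(1/31 + 1/28)] = -3.226
df = n₁ + n₂ − 2 = 57
Two-sided p-value ≈ 0.0021
Since p ≈ 0.0021 < α = 0.02, reject H0; the data support H1.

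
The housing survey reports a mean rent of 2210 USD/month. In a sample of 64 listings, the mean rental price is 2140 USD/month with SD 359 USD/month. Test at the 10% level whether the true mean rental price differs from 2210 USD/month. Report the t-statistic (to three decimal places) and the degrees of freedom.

t = -1.560, df = 63

H0: μ = 2210; H1: μ ≠ 2210 (one-sample t-test, two-sided).
t = (x̄ − μ₀)/(s/√n) = (2140 − 2210)/(359/√64) = -1.560
df = n − 1 = 63
Two-sided p-value ≈ 0.1238
Since p ≈ 0.1238 > α = 0.1, fail to reject H0; the evidence is not statistically significant.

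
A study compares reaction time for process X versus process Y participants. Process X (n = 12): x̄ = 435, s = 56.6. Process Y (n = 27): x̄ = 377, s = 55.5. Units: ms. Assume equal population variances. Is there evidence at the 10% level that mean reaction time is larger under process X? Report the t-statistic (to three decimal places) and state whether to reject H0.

t = 2.994; reject H0

Let group 1 = process X, group 2 = process Y. H0: μ_1 = μ_2; H1: μ_1 > μ_2 (two-sample pooled-variance t-test, right-tailed).
s_p² = [(12−1)·56.6² + (27−1)·55.5²]/(12+27−2) = 3116.91
t = (435 − 377)/√[3116.91·(1/12 + 1/27)] = 2.994
df = n₁ + n₂ − 2 = 37
p-value = P(T ≥ 2.994) ≈ 0.002
Since p ≈ 0.002 < α = 0.1, reject H0; the evidence is statistically significant.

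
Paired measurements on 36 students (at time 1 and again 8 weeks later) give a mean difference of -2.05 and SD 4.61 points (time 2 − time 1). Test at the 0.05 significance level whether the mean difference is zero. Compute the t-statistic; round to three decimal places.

H0: μ_d = 0; H1: μ_d ≠ 0 (paired t-test on the differences, two-sided).
t = d̄/(s_d/√n) = -2.05/(4.61/√36) = -2.668
df = n − 1 = 35
Two-sided p-value ≈ 0.0115
Since p ≈ 0.0115 < α = 0.05, reject H0; the data support H1.

-2.668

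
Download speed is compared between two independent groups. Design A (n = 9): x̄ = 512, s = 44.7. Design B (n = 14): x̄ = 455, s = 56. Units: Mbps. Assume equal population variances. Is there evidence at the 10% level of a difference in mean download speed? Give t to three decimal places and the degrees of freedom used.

t = 2.566, df = 21

Let group 1 = design A, group 2 = design B. H0: μ_1 = μ_2; H1: μ_1 ≠ μ_2 (two-sample pooled-variance t-test, two-sided).
s_p² = [(9−1)·44.7² + (14−1)·56²]/(9+14−2) = 2702.51
t = (512 − 455)/√[2702.51·(1/9 + 1/14)] = 2.566
df = n₁ + n₂ − 2 = 21
Two-sided p-value ≈ 0.0180
Since p ≈ 0.0180 < α = 0.1, reject H0; the evidence is statistically significant.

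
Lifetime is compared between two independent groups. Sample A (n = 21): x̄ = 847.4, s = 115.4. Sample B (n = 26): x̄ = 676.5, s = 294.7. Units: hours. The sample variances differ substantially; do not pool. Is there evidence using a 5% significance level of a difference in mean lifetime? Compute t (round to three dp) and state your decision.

Let group 1 = sample A, group 2 = sample B. H0: μ_1 = μ_2; H1: μ_1 ≠ μ_2 (Welch's two-sample t-test, two-sided).
t = (x̄_1 − x̄_2)/√(s_1²/n_1 + s_2²/n_2) = (847.4 − 676.5)/√(115.4²/21 + 294.7²/26) = 2.711
Welch–Satterthwaite df ≈ 33.87
Two-sided p-value ≈ 0.0105
Since p ≈ 0.0105 < α = 0.05, reject H0; the evidence is statistically significant.

t = 2.711; reject H0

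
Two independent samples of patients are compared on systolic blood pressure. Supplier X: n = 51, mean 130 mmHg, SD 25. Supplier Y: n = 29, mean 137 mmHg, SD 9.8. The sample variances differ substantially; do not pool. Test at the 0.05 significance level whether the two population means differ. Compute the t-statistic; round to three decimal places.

-1.774

Let group 1 = supplier X, group 2 = supplier Y. H0: μ_1 = μ_2; H1: μ_1 ≠ μ_2 (Welch's two-sample t-test, two-sided).
t = (x̄_1 − x̄_2)/√(s_1²/n_1 + s_2²/n_2) = (130 − 137)/√(25²/51 + 9.8²/29) = -1.774
Welch–Satterthwaite df ≈ 71.37
Two-sided p-value ≈ 0.080
Since p ≈ 0.080 > α = 0.05, fail to reject H0; the evidence is not statistically significant.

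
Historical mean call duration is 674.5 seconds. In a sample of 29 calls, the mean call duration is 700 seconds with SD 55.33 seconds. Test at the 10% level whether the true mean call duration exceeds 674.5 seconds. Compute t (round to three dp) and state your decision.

H0: μ = 674.5; H1: μ > 674.5 (one-sample t-test, right-tailed).
t = (x̄ − μ₀)/(s/√n) = (700 − 674.5)/(55.33/√29) = 2.482
df = n − 1 = 28
p-value = P(T ≥ 2.482) ≈ 0.010
Since p ≈ 0.010 < α = 0.1, reject H0; the evidence is statistically significant.

t = 2.482; reject H0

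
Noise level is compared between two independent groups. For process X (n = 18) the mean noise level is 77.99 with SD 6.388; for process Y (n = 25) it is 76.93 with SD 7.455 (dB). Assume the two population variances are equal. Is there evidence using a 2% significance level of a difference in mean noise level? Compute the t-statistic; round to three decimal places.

0.488

Let group 1 = process X, group 2 = process Y. H0: μ_1 = μ_2; H1: μ_1 ≠ μ_2 (two-sample pooled-variance t-test, two-sided).
s_p² = [(18−1)·6.388² + (25−1)·7.455²]/(18+25−2) = 49.4527
t = (77.99 − 76.93)/√[49.4527·(1/18 + 1/25)] = 0.488
df = n₁ + n₂ − 2 = 41
Two-sided p-value ≈ 0.628
Since p ≈ 0.628 > α = 0.02, fail to reject H0; the data do not provide sufficient evidence against H0.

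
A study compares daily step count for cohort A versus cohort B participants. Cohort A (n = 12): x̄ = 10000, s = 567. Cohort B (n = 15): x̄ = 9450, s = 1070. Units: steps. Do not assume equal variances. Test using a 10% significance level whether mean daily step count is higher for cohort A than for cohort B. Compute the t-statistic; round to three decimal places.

Let group 1 = cohort A, group 2 = cohort B. H0: μ_1 = μ_2; H1: μ_1 > μ_2 (Welch's two-sample t-test, right-tailed).
t = (x̄_1 − x̄_2)/√(s_1²/n_1 + s_2²/n_2) = (10000 − 9450)/√(567²/12 + 1070²/15) = 1.713
Welch–Satterthwaite df ≈ 22.09
p-value = P(T ≥ 1.713) ≈ 0.0504
Since p ≈ 0.0504 < α = 0.1, reject H0; the data support H1.

1.713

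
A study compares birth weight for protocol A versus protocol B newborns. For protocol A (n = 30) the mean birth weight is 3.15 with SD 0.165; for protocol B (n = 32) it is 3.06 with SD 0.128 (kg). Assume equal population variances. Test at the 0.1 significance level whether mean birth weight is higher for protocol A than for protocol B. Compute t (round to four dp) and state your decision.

Let group 1 = protocol A, group 2 = protocol B. H0: μ_1 = μ_2; H1: μ_1 > μ_2 (two-sample pooled-variance t-test, right-tailed).
s_p² = [(30−1)·0.165² + (32−1)·0.128²]/(30+32−2) = 0.0216238
t = (3.15 − 3.06)/√[0.0216238·(1/30 + 1/32)] = 2.4083
df = n₁ + n₂ − 2 = 60
p-value = P(T ≥ 2.4083) ≈ 0.010
Since p ≈ 0.010 < α = 0.1, reject H0; the data support H1.

t = 2.4083; reject H0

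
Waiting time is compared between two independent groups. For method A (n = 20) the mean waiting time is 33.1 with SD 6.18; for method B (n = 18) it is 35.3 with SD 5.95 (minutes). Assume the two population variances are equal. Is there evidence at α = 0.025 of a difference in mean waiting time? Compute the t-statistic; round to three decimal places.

Let group 1 = method A, group 2 = method B. H0: μ_1 = μ_2; H1: μ_1 ≠ μ_2 (two-sample pooled-variance t-test, two-sided).
s_p² = [(20−1)·6.18² + (18−1)·5.95²]/(20+18−2) = 36.8749
t = (33.1 − 35.3)/√[36.8749·(1/20 + 1/18)] = -1.115
df = n₁ + n₂ − 2 = 36
Two-sided p-value ≈ 0.272
Since p ≈ 0.272 > α = 0.025, fail to reject H0; the data do not provide sufficient evidence against H0.

-1.115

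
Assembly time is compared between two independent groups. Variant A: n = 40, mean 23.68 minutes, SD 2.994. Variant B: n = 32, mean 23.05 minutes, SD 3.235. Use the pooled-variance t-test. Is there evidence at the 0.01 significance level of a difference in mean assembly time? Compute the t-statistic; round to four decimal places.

Let group 1 = variant A, group 2 = variant B. H0: μ_1 = μ_2; H1: μ_1 ≠ μ_2 (two-sample pooled-variance t-test, two-sided).
s_p² = [(40−1)·2.994² + (32−1)·3.235²]/(40+32−2) = 9.62885
t = (23.68 − 23.05)/√[9.62885·(1/40 + 1/32)] = 0.8560
df = n₁ + n₂ − 2 = 70
Two-sided p-value ≈ 0.395
Since p ≈ 0.395 > α = 0.01, fail to reject H0; the data do not provide sufficient evidence against H0.

0.8560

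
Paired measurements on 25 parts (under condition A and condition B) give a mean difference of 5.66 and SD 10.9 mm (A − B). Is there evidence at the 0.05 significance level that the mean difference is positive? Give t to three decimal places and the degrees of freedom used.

H0: μ_d = 0; H1: μ_d > 0 (paired t-test on the differences, right-tailed).
t = d̄/(s_d/√n) = 5.66/(10.9/√25) = 2.596
df = n − 1 = 24
p-value = P(T ≥ 2.596) ≈ 0.008
Since p ≈ 0.008 < α = 0.05, reject H0; the evidence is statistically significant.

t = 2.596, df = 24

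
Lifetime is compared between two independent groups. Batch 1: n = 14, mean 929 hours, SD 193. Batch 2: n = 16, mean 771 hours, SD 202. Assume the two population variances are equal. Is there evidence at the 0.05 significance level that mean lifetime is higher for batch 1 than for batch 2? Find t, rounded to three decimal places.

Let group 1 = batch 1, group 2 = batch 2. H0: μ_1 = μ_2; H1: μ_1 > μ_2 (two-sample pooled-variance t-test, right-tailed).
s_p² = [(14−1)·193² + (16−1)·202²]/(14+16−2) = 39153.5
t = (929 − 771)/√[39153.5·(1/14 + 1/16)] = 2.182
df = n₁ + n₂ − 2 = 28
p-value = P(T ≥ 2.182) ≈ 0.019
Since p ≈ 0.019 < α = 0.05, reject H0; the evidence is statistically significant.

2.182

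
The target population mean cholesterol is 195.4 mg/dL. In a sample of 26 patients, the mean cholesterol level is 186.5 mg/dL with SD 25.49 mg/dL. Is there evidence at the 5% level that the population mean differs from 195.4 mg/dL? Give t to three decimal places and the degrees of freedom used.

H0: μ = 195.4; H1: μ ≠ 195.4 (one-sample t-test, two-sided).
t = (x̄ − μ₀)/(s/√n) = (186.5 − 195.4)/(25.49/√26) = -1.780
df = n − 1 = 25
Two-sided p-value ≈ 0.087
Since p ≈ 0.087 > α = 0.05, fail to reject H0; the data do not provide sufficient evidence against H0.

t = -1.780, df = 25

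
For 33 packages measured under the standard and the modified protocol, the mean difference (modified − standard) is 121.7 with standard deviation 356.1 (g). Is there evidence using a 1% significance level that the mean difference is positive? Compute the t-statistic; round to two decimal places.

H0: μ_d = 0; H1: μ_d > 0 (paired t-test on the differences, right-tailed).
t = d̄/(s_d/√n) = 121.7/(356.1/√33) = 1.96
df = n − 1 = 32
p-value = P(T ≥ 1.96) ≈ 0.029
Since p ≈ 0.029 > α = 0.01, fail to reject H0; the evidence is not statistically significant.

1.96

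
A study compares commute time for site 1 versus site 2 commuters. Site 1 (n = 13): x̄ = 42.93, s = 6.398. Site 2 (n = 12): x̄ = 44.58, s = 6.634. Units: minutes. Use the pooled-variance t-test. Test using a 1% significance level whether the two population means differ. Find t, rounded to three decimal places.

-0.633

Let group 1 = site 1, group 2 = site 2. H0: μ_1 = μ_2; H1: μ_1 ≠ μ_2 (two-sample pooled-variance t-test, two-sided).
s_p² = [(13−1)·6.398² + (12−1)·6.634²]/(13+12−2) = 42.4053
t = (42.93 − 44.58)/√[42.4053·(1/13 + 1/12)] = -0.633
df = n₁ + n₂ − 2 = 23
Two-sided p-value ≈ 0.533
Since p ≈ 0.533 > α = 0.01, fail to reject H0; the evidence is not statistically significant.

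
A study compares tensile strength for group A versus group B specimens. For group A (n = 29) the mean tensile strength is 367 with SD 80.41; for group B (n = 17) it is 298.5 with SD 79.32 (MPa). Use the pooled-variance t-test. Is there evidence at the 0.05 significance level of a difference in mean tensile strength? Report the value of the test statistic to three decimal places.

Let group 1 = group A, group 2 = group B. H0: μ_1 = μ_2; H1: μ_1 ≠ μ_2 (two-sample pooled-variance t-test, two-sided).
s_p² = [(29−1)·80.41² + (17−1)·79.32²]/(29+17−2) = 6402.46
t = (367 − 298.5)/√[6402.46·(1/29 + 1/17)] = 2.803
df = n₁ + n₂ − 2 = 44
Two-sided p-value ≈ 0.008
Since p ≈ 0.008 < α = 0.05, reject H0; the data support H1.

2.803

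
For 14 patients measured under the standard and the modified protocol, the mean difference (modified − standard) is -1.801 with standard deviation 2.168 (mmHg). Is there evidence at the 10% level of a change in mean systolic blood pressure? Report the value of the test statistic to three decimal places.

-3.108

H0: μ_d = 0; H1: μ_d ≠ 0 (paired t-test on the differences, two-sided).
t = d̄/(s_d/√n) = -1.801/(2.168/√14) = -3.108
df = n − 1 = 13
Two-sided p-value ≈ 0.008
Since p ≈ 0.008 < α = 0.1, reject H0; the evidence is statistically significant.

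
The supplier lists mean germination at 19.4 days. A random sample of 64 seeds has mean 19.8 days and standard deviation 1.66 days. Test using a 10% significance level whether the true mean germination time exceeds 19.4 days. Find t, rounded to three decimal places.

1.928

H0: μ = 19.4; H1: μ > 19.4 (one-sample t-test, right-tailed).
t = (x̄ − μ₀)/(s/√n) = (19.8 − 19.4)/(1.66/√64) = 1.928
df = n − 1 = 63
p-value = P(T ≥ 1.928) ≈ 0.0292
Since p ≈ 0.0292 < α = 0.1, reject H0; the evidence is statistically significant.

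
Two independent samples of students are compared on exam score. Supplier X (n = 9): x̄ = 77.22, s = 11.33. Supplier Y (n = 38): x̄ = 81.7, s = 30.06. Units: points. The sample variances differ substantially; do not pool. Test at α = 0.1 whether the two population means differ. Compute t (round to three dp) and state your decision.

t = -0.726; fail to reject H0

Let group 1 = supplier X, group 2 = supplier Y. H0: μ_1 = μ_2; H1: μ_1 ≠ μ_2 (Welch's two-sample t-test, two-sided).
t = (x̄_1 − x̄_2)/√(s_1²/n_1 + s_2²/n_2) = (77.22 − 81.7)/√(11.33²/9 + 30.06²/38) = -0.726
Welch–Satterthwaite df ≈ 35.55
Two-sided p-value ≈ 0.472
Since p ≈ 0.472 > α = 0.1, fail to reject H0; the evidence is not statistically significant.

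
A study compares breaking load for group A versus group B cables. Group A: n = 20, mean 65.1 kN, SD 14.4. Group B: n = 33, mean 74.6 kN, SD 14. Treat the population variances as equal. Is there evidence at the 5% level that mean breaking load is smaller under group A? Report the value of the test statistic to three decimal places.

-2.369

Let group 1 = group A, group 2 = group B. H0: μ_1 = μ_2; H1: μ_1 < μ_2 (two-sample pooled-variance t-test, left-tailed).
s_p² = [(20−1)·14.4² + (33−1)·14²]/(20+33−2) = 200.232
t = (65.1 − 74.6)/√[200.232·(1/20 + 1/33)] = -2.369
df = n₁ + n₂ − 2 = 51
p-value = P(T ≤ -2.369) ≈ 0.0108
Since p ≈ 0.0108 < α = 0.05, reject H0; the data support H1.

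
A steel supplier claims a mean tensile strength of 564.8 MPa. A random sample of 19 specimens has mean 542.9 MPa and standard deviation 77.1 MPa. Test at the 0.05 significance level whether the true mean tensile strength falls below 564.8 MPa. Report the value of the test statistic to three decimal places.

H0: μ = 564.8; H1: μ < 564.8 (one-sample t-test, left-tailed).
t = (x̄ − μ₀)/(s/√n) = (542.9 − 564.8)/(77.1/√19) = -1.238
df = n − 1 = 18
p-value = P(T ≤ -1.238) ≈ 0.116
Since p ≈ 0.116 > α = 0.05, fail to reject H0; the evidence is not statistically significant.

-1.238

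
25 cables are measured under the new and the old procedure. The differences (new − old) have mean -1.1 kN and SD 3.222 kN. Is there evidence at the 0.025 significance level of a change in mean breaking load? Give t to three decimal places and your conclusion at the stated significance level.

t = -1.707; fail to reject H0

H0: μ_d = 0; H1: μ_d ≠ 0 (paired t-test on the differences, two-sided).
t = d̄/(s_d/√n) = -1.1/(3.222/√25) = -1.707
df = n − 1 = 24
Two-sided p-value ≈ 0.101
Since p ≈ 0.101 > α = 0.025, fail to reject H0; the data do not provide sufficient evidence against H0.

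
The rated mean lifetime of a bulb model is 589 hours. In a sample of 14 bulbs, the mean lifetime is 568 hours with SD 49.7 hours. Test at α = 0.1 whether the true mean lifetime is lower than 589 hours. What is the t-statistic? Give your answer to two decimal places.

-1.58

H0: μ = 589; H1: μ < 589 (one-sample t-test, left-tailed).
t = (x̄ − μ₀)/(s/√n) = (568 − 589)/(49.7/√14) = -1.58
df = n − 1 = 13
p-value = P(T ≤ -1.58) ≈ 0.069
Since p ≈ 0.069 < α = 0.1, reject H0; the evidence is statistically significant.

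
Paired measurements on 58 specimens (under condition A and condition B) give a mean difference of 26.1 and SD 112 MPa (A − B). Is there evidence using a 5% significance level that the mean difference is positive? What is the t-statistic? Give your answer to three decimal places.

1.775

H0: μ_d = 0; H1: μ_d > 0 (paired t-test on the differences, right-tailed).
t = d̄/(s_d/√n) = 26.1/(112/√58) = 1.775
df = n − 1 = 57
p-value = P(T ≥ 1.775) ≈ 0.0406
Since p ≈ 0.0406 < α = 0.05, reject H0; the data support H1.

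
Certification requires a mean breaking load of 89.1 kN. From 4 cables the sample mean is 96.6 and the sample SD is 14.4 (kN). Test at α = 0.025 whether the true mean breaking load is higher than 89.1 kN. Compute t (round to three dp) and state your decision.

H0: μ = 89.1; H1: μ > 89.1 (one-sample t-test, right-tailed).
t = (x̄ − μ₀)/(s/√n) = (96.6 − 89.1)/(14.4/√4) = 1.042
df = n − 1 = 3
p-value = P(T ≥ 1.042) ≈ 0.1871
Since p ≈ 0.1871 > α = 0.025, fail to reject H0; the data do not provide sufficient evidence against H0.

t = 1.042; fail to reject H0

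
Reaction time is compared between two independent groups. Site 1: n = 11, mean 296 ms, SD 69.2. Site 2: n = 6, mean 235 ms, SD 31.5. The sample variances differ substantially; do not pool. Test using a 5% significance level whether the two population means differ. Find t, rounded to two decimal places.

2.49

Let group 1 = site 1, group 2 = site 2. H0: μ_1 = μ_2; H1: μ_1 ≠ μ_2 (Welch's two-sample t-test, two-sided).
t = (x̄_1 − x̄_2)/√(s_1²/n_1 + s_2²/n_2) = (296 − 235)/√(69.2²/11 + 31.5²/6) = 2.49
Welch–Satterthwaite df ≈ 14.78
Two-sided p-value ≈ 0.0253
Since p ≈ 0.0253 < α = 0.05, reject H0; the evidence is statistically significant.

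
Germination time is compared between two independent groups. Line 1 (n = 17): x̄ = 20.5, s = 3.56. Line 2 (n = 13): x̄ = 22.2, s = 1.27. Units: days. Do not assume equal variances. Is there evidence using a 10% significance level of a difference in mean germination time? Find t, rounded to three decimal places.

Let group 1 = line 1, group 2 = line 2. H0: μ_1 = μ_2; H1: μ_1 ≠ μ_2 (Welch's two-sample t-test, two-sided).
t = (x̄_1 − x̄_2)/√(s_1²/n_1 + s_2²/n_2) = (20.5 − 22.2)/√(3.56²/17 + 1.27²/13) = -1.823
Welch–Satterthwaite df ≈ 20.99
Two-sided p-value ≈ 0.083
Since p ≈ 0.083 < α = 0.1, reject H0; the data support H1.

-1.823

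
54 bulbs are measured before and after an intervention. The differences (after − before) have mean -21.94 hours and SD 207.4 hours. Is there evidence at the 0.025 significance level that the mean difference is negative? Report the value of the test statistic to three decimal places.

-0.777

H0: μ_d = 0; H1: μ_d < 0 (paired t-test on the differences, left-tailed).
t = d̄/(s_d/√n) = -21.94/(207.4/√54) = -0.777
df = n − 1 = 53
p-value = P(T ≤ -0.777) ≈ 0.2202
Since p ≈ 0.2202 > α = 0.025, fail to reject H0; the data do not provide sufficient evidence against H0.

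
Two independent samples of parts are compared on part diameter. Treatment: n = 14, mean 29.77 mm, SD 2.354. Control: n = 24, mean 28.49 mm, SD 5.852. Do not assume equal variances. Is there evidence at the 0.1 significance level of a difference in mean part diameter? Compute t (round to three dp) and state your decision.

t = 0.948; fail to reject H0

Let group 1 = treatment, group 2 = control. H0: μ_1 = μ_2; H1: μ_1 ≠ μ_2 (Welch's two-sample t-test, two-sided).
t = (x̄_1 − x̄_2)/√(s_1²/n_1 + s_2²/n_2) = (29.77 − 28.49)/√(2.354²/14 + 5.852²/24) = 0.948
Welch–Satterthwaite df ≈ 33.03
Two-sided p-value ≈ 0.350
Since p ≈ 0.350 > α = 0.1, fail to reject H0; the evidence is not statistically significant.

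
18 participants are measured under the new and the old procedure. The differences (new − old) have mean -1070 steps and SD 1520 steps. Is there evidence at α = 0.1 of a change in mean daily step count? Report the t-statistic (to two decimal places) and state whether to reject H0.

H0: μ_d = 0; H1: μ_d ≠ 0 (paired t-test on the differences, two-sided).
t = d̄/(s_d/√n) = -1070/(1520/√18) = -2.99
df = n − 1 = 17
Two-sided p-value ≈ 0.0083
Since p ≈ 0.0083 < α = 0.1, reject H0; the evidence is statistically significant.

t = -2.99; reject H0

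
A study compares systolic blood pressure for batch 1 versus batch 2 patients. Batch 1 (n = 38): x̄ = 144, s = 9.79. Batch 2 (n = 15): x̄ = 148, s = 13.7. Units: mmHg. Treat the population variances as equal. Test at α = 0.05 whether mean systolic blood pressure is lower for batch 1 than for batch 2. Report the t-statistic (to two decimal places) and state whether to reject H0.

t = -1.19; fail to reject H0

Let group 1 = batch 1, group 2 = batch 2. H0: μ_1 = μ_2; H1: μ_1 < μ_2 (two-sample pooled-variance t-test, left-tailed).
s_p² = [(38−1)·9.79² + (15−1)·13.7²]/(38+15−2) = 121.057
t = (144 − 148)/√[121.057·(1/38 + 1/15)] = -1.19
df = n₁ + n₂ − 2 = 51
p-value = P(T ≤ -1.19) ≈ 0.1193
Since p ≈ 0.1193 > α = 0.05, fail to reject H0; the data do not provide sufficient evidence against H0.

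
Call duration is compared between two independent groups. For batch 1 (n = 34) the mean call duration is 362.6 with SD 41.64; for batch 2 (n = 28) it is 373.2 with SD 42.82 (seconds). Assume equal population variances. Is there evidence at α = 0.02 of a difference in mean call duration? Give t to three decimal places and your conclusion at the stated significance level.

Let group 1 = batch 1, group 2 = batch 2. H0: μ_1 = μ_2; H1: μ_1 ≠ μ_2 (two-sample pooled-variance t-test, two-sided).
s_p² = [(34−1)·41.64² + (28−1)·42.82²]/(34+28−2) = 1778.74
t = (362.6 − 373.2)/√[1778.74·(1/34 + 1/28)] = -0.985
df = n₁ + n₂ − 2 = 60
Two-sided p-value ≈ 0.3286
Since p ≈ 0.3286 > α = 0.02, fail to reject H0; the evidence is not statistically significant.

t = -0.985; fail to reject H0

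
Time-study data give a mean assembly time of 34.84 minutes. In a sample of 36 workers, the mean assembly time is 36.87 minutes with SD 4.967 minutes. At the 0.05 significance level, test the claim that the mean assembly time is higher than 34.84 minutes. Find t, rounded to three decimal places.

H0: μ = 34.84; H1: μ > 34.84 (one-sample t-test, right-tailed).
t = (x̄ − μ₀)/(s/√n) = (36.87 − 34.84)/(4.967/√36) = 2.452
df = n − 1 = 35
p-value = P(T ≥ 2.452) ≈ 0.0097
Since p ≈ 0.0097 < α = 0.05, reject H0; the data support H1.

2.452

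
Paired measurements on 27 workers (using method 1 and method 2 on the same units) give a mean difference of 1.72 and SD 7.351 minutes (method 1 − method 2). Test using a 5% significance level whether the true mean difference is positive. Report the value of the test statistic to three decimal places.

1.216

H0: μ_d = 0; H1: μ_d > 0 (paired t-test on the differences, right-tailed).
t = d̄/(s_d/√n) = 1.72/(7.351/√27) = 1.216
df = n − 1 = 26
p-value = P(T ≥ 1.216) ≈ 0.1175
Since p ≈ 0.1175 > α = 0.05, fail to reject H0; the data do not provide sufficient evidence against H0.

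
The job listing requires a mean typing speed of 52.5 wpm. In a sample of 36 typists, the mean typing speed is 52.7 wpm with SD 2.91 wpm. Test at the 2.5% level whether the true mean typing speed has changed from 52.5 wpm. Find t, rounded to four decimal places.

H0: μ = 52.5; H1: μ ≠ 52.5 (one-sample t-test, two-sided).
t = (x̄ − μ₀)/(s/√n) = (52.7 − 52.5)/(2.91/√36) = 0.4124
df = n − 1 = 35
Two-sided p-value ≈ 0.6826
Since p ≈ 0.6826 > α = 0.025, fail to reject H0; the evidence is not statistically significant.

0.4124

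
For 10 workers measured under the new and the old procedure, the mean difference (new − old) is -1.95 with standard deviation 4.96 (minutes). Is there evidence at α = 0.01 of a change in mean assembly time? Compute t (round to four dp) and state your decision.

t = -1.2432; fail to reject H0

H0: μ_d = 0; H1: μ_d ≠ 0 (paired t-test on the differences, two-sided).
t = d̄/(s_d/√n) = -1.95/(4.96/√10) = -1.2432
df = n − 1 = 9
Two-sided p-value ≈ 0.2452
Since p ≈ 0.2452 > α = 0.01, fail to reject H0; the data do not provide sufficient evidence against H0.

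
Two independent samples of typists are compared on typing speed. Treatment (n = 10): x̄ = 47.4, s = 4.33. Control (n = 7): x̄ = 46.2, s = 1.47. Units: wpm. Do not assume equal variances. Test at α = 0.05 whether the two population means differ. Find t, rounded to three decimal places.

0.812

Let group 1 = treatment, group 2 = control. H0: μ_1 = μ_2; H1: μ_1 ≠ μ_2 (Welch's two-sample t-test, two-sided).
t = (x̄_1 − x̄_2)/√(s_1²/n_1 + s_2²/n_2) = (47.4 − 46.2)/√(4.33²/10 + 1.47²/7) = 0.812
Welch–Satterthwaite df ≈ 11.73
Two-sided p-value ≈ 0.4329
Since p ≈ 0.4329 > α = 0.05, fail to reject H0; the evidence is not statistically significant.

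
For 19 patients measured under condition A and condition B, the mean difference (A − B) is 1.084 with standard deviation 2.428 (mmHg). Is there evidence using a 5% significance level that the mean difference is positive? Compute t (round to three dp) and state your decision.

H0: μ_d = 0; H1: μ_d > 0 (paired t-test on the differences, right-tailed).
t = d̄/(s_d/√n) = 1.084/(2.428/√19) = 1.946
df = n − 1 = 18
p-value = P(T ≥ 1.946) ≈ 0.034
Since p ≈ 0.034 < α = 0.05, reject H0; the evidence is statistically significant.

t = 1.946; reject H0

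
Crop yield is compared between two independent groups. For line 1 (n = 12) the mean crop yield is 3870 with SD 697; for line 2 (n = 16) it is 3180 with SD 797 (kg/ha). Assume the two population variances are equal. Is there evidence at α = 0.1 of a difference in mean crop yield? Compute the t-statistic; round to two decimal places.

2.39

Let group 1 = line 1, group 2 = line 2. H0: μ_1 = μ_2; H1: μ_1 ≠ μ_2 (two-sample pooled-variance t-test, two-sided).
s_p² = [(12−1)·697² + (16−1)·797²]/(12+16−2) = 572001
t = (3870 − 3180)/√[572001·(1/12 + 1/16)] = 2.39
df = n₁ + n₂ − 2 = 26
Two-sided p-value ≈ 0.024
Since p ≈ 0.024 < α = 0.1, reject H0; the evidence is statistically significant.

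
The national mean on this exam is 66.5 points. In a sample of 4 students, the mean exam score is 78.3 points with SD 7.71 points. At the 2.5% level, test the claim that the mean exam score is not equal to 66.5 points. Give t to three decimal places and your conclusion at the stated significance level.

t = 3.061; fail to reject H0

H0: μ = 66.5; H1: μ ≠ 66.5 (one-sample t-test, two-sided).
t = (x̄ − μ₀)/(s/√n) = (78.3 − 66.5)/(7.71/√4) = 3.061
df = n − 1 = 3
Two-sided p-value ≈ 0.055
Since p ≈ 0.055 > α = 0.025, fail to reject H0; the evidence is not statistically significant.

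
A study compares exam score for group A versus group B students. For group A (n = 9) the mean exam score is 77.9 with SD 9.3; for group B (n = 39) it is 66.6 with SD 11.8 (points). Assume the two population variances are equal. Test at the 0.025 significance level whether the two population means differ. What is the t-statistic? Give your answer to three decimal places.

2.679

Let group 1 = group A, group 2 = group B. H0: μ_1 = μ_2; H1: μ_1 ≠ μ_2 (two-sample pooled-variance t-test, two-sided).
s_p² = [(9−1)·9.3² + (39−1)·11.8²]/(9+39−2) = 130.066
t = (77.9 − 66.6)/√[130.066·(1/9 + 1/39)] = 2.679
df = n₁ + n₂ − 2 = 46
Two-sided p-value ≈ 0.010
Since p ≈ 0.010 < α = 0.025, reject H0; the evidence is statistically significant.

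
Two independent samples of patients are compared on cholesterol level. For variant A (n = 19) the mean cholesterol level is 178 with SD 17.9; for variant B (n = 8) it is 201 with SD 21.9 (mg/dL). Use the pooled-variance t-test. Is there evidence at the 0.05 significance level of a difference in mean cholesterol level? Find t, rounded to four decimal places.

-2.8565

Let group 1 = variant A, group 2 = variant B. H0: μ_1 = μ_2; H1: μ_1 ≠ μ_2 (two-sample pooled-variance t-test, two-sided).
s_p² = [(19−1)·17.9² + (8−1)·21.9²]/(19+8−2) = 364.986
t = (178 − 201)/√[364.986·(1/19 + 1/8)] = -2.8565
df = n₁ + n₂ − 2 = 25
Two-sided p-value ≈ 0.009
Since p ≈ 0.009 < α = 0.05, reject H0; the evidence is statistically significant.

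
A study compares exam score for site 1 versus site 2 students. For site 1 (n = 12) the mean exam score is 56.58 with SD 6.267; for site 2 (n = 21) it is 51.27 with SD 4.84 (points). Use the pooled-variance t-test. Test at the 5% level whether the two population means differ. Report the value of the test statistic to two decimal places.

Let group 1 = site 1, group 2 = site 2. H0: μ_1 = μ_2; H1: μ_1 ≠ μ_2 (two-sample pooled-variance t-test, two-sided).
s_p² = [(12−1)·6.267² + (21−1)·4.84²]/(12+21−2) = 29.0497
t = (56.58 − 51.27)/√[29.0497·(1/12 + 1/21)] = 2.72
df = n₁ + n₂ − 2 = 31
Two-sided p-value ≈ 0.0105
Since p ≈ 0.0105 < α = 0.05, reject H0; the data support H1.

2.72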